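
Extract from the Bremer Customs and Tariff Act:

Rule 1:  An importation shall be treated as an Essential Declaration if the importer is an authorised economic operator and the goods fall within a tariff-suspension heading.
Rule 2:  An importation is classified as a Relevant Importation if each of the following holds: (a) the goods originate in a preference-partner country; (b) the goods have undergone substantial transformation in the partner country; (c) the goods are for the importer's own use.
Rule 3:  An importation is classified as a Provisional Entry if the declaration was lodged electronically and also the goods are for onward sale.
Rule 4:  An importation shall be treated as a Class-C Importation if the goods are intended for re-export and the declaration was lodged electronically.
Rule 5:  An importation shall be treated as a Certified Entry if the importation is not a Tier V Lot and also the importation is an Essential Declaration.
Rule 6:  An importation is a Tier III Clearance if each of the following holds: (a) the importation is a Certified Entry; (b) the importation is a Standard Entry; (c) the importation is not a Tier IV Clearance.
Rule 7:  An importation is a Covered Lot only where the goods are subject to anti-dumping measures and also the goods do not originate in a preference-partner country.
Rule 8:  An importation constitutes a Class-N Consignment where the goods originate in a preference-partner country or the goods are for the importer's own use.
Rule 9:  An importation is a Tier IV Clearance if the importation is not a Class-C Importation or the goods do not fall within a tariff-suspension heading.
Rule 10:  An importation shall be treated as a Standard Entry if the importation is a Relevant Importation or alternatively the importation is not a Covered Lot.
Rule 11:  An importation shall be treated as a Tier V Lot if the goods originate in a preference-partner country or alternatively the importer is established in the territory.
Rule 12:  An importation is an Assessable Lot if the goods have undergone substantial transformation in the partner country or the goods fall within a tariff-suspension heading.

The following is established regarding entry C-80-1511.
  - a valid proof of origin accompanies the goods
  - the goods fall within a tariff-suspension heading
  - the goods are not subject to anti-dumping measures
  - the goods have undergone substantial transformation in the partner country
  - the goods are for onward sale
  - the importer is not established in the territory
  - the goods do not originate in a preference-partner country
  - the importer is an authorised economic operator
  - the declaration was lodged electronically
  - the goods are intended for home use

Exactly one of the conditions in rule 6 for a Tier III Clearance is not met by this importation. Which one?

Tier IV Clearance

rule 11 — Tier V Lot: [the goods originate in a preference-partner country? no] OR [the importer is established in the territory? no] → not satisfied.
rule 1 — Essential Declaration: [the importer is an authorised economic operator? yes] AND [the goods fall within a tariff-suspension heading? yes] → satisfied.
rule 5 — Certified Entry: [not a Tier V Lot (rule 11)? yes] AND [Essential Declaration (rule 1)? yes] → satisfied.
rule 2 — Relevant Importation: [the goods originate in a preference-partner country? no] AND [the goods have undergone substantial transformation in the partner country? yes] AND [the goods are for the importer's own use? no] → not satisfied.
rule 7 — Covered Lot: [the goods are subject to anti-dumping measures? no] AND [the goods do not originate in a preference-partner country? yes] → not satisfied.
rule 10 — Standard Entry: [Relevant Importation (rule 2)? no] OR [not a Covered Lot (rule 7)? yes] → satisfied.
rule 4 — Class-C Importation: [the goods are intended for re-export? no] AND [the declaration was lodged electronically? yes] → not satisfied.
rule 9 — Tier IV Clearance: [not a Class-C Importation (rule 4)? yes] OR [the goods do not fall within a tariff-suspension heading? no] → satisfied.
rule 6 — Tier III Clearance: [Certified Entry (rule 5)? yes] AND [Standard Entry (rule 10)? yes] AND [not a Tier IV Clearance (rule 9)? no] → not satisfied.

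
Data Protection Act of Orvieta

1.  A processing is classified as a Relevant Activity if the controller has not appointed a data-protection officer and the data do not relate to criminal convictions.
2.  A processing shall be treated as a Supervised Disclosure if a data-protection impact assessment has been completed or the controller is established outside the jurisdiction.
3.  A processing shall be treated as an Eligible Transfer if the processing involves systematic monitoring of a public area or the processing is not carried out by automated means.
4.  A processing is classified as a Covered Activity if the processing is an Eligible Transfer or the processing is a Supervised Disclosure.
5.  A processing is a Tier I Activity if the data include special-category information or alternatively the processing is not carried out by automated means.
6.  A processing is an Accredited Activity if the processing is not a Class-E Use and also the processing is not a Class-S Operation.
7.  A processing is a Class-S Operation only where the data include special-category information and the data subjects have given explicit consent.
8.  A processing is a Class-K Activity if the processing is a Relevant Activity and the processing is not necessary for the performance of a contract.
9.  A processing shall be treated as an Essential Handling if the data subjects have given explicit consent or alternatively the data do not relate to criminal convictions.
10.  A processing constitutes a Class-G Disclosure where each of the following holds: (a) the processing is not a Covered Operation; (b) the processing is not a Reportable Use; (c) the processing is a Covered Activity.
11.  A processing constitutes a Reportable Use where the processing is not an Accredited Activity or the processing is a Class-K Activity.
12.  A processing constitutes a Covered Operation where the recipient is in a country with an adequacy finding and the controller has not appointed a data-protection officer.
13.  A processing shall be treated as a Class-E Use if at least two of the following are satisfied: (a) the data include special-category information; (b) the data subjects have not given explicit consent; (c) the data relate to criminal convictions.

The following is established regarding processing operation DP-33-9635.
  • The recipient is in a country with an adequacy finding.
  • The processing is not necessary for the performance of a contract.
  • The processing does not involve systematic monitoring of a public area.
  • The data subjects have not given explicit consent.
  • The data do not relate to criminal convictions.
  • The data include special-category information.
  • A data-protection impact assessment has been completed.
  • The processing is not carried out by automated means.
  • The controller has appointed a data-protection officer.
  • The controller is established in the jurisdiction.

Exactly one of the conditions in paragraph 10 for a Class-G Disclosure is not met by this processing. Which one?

Reportable Use

paragraph 12 — Covered Operation: [the recipient is in a country with an adequacy finding? yes] AND [the controller has not appointed a data-protection officer? no] → not satisfied.
paragraph 13 — Class-E Use: the data include special-category information? yes; the data subjects have not given explicit consent? yes; the data relate to criminal convictions? no — 2 of 3 hold (need ≥2) → satisfied.
paragraph 7 — Class-S Operation: [the data include special-category information? yes] AND [the data subjects have given explicit consent? no] → not satisfied.
paragraph 6 — Accredited Activity: [not a Class-E Use (paragraph 13)? no] AND [not a Class-S Operation (paragraph 7)? yes] → not satisfied.
paragraph 1 — Relevant Activity: [the controller has not appointed a data-protection officer? no] AND [the data do not relate to criminal convictions? yes] → not satisfied.
paragraph 8 — Class-K Activity: [Relevant Activity (paragraph 1)? no] AND [the processing is not necessary for the performance of a contract? yes] → not satisfied.
paragraph 11 — Reportable Use: [not an Accredited Activity (paragraph 6)? yes] OR [Class-K Activity (paragraph 8)? no] → satisfied.
paragraph 3 — Eligible Transfer: [the processing involves systematic monitoring of a public area? no] OR [the processing is not carried out by automated means? yes] → satisfied.
paragraph 2 — Supervised Disclosure: [a data-protection impact assessment has been completed? yes] OR [the controller is established outside the jurisdiction? no] → satisfied.
paragraph 4 — Covered Activity: [Eligible Transfer (paragraph 3)? yes] OR [Supervised Disclosure (paragraph 2)? yes] → satisfied.
paragraph 10 — Class-G Disclosure: [not a Covered Operation (paragraph 12)? yes] AND [not a Reportable Use (paragraph 11)? no] AND [Covered Activity (paragraph 4)? yes] → not satisfied.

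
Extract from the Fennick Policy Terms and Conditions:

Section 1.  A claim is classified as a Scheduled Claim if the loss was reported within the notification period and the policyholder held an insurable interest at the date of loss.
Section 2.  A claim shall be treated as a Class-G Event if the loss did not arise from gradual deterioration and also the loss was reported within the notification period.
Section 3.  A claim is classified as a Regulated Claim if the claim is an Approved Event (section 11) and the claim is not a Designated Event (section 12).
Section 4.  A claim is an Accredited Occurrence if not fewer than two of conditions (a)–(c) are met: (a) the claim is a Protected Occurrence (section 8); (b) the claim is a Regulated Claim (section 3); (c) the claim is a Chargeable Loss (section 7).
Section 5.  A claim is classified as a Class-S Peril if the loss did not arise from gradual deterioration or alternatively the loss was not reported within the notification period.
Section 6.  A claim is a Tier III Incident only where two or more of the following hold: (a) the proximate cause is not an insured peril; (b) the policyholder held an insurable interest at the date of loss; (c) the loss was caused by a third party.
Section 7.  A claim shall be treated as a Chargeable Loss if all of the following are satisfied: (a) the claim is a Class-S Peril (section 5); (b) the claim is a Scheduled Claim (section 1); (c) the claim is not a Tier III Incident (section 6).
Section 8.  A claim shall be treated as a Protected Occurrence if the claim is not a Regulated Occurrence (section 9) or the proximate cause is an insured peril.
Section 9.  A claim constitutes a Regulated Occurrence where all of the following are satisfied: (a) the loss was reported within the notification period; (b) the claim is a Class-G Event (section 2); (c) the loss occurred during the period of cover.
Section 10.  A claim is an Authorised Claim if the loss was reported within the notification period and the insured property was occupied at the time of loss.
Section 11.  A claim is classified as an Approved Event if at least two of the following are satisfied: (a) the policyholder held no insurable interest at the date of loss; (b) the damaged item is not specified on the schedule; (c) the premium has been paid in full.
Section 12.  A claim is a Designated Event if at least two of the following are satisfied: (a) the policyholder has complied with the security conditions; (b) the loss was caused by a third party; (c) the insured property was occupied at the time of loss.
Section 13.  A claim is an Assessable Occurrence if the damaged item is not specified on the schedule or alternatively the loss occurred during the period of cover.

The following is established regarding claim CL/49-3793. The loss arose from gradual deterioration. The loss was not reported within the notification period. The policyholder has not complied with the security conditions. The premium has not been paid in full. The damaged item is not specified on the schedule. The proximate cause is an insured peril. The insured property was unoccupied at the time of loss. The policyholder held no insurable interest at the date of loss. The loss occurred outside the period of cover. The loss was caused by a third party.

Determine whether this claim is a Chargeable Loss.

No

Under section 5: the loss did not arise from gradual deterioration? no; or the loss was not reported within the notification period? yes. So the claim is a Class-S Peril.
Under section 1: the loss was reported within the notification period? no; and the policyholder held an insurable interest at the date of loss? no. So the claim is not a Scheduled Claim.
Under section 6: the proximate cause is not an insured peril? no; the policyholder held an insurable interest at the date of loss? no; the loss was caused by a third party? yes — 1 of 3 hold (need ≥2) → not satisfied.
Under section 7: Class-S Peril (section 5)? yes; and Scheduled Claim (section 1)? no; and not a Tier III Incident (section 6)? yes. So the claim is not a Chargeable Loss.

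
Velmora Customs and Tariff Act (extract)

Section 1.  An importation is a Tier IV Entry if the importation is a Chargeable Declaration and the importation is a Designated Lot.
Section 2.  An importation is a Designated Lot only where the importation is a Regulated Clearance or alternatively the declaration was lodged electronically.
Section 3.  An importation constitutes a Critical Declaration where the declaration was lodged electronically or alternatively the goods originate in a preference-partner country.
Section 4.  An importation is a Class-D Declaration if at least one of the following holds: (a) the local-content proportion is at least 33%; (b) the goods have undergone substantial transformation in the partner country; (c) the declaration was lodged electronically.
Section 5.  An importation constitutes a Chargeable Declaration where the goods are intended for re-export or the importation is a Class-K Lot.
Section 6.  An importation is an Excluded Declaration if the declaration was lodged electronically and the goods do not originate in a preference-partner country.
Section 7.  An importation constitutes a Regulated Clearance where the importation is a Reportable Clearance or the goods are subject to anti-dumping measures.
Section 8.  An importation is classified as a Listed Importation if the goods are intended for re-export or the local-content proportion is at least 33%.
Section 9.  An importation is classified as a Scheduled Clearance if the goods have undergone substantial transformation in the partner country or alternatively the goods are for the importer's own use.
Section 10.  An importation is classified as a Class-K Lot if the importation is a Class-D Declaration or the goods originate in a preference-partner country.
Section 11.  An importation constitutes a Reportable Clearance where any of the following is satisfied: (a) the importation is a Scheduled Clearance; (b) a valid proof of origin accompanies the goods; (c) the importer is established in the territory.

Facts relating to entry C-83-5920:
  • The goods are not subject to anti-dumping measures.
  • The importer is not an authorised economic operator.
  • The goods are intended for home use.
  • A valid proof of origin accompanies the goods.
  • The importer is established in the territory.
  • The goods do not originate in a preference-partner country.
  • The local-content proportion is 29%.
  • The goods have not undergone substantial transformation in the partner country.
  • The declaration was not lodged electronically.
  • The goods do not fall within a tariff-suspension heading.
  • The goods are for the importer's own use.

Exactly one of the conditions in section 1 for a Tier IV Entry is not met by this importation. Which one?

Chargeable Declaration

section 4 — Class-D Declaration: [local-content proportion: 29% ≥ 33%? no] OR [the goods have undergone substantial transformation in the partner country? no] OR [the declaration was lodged electronically? no] → not satisfied.
section 10 — Class-K Lot: [Class-D Declaration (section 4)? no] OR [the goods originate in a preference-partner country? no] → not satisfied.
section 5 — Chargeable Declaration: [the goods are intended for re-export? no] OR [Class-K Lot (section 10)? no] → not satisfied.
section 9 — Scheduled Clearance: [the goods have undergone substantial transformation in the partner country? no] OR [the goods are for the importer's own use? yes] → satisfied.
section 11 — Reportable Clearance: [Scheduled Clearance (section 9)? yes] OR [a valid proof of origin accompanies the goods? yes] OR [the importer is established in the territory? yes] → satisfied.
section 7 — Regulated Clearance: [Reportable Clearance (section 11)? yes] OR [the goods are subject to anti-dumping measures? no] → satisfied.
section 2 — Designated Lot: [Regulated Clearance (section 7)? yes] OR [the declaration was lodged electronically? no] → satisfied.
section 1 — Tier IV Entry: [Chargeable Declaration (section 5)? no] AND [Designated Lot (section 2)? yes] → not satisfied.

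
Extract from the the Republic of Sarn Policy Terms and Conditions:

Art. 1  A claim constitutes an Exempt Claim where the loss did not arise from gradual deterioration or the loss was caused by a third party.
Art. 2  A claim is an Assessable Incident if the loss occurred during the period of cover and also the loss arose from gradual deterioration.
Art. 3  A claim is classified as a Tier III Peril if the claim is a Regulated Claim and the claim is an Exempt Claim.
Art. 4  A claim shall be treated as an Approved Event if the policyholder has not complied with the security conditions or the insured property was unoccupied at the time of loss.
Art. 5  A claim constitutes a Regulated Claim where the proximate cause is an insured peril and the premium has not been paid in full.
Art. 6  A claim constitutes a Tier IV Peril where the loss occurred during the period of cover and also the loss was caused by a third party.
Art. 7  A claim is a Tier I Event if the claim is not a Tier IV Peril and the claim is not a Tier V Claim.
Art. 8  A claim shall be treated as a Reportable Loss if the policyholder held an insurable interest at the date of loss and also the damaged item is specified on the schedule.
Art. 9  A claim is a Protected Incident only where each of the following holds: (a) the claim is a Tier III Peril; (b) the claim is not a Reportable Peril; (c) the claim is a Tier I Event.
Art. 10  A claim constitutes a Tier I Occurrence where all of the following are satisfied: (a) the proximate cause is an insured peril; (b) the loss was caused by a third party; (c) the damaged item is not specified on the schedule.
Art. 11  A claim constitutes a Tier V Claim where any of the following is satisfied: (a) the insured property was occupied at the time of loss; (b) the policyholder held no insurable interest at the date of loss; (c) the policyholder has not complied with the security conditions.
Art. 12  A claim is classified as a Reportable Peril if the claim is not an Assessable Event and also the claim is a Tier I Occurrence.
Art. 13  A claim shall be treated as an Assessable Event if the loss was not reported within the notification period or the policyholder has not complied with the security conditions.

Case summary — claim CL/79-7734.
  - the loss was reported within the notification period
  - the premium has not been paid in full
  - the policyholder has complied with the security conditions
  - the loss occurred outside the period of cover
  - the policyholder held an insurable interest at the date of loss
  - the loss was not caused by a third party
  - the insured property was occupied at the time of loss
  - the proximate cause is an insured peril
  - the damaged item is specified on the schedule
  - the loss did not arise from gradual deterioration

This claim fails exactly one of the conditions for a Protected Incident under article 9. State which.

Tier I Event

Under article 5: the proximate cause is an insured peril? yes; and the premium has not been paid in full? yes. So the claim is a Regulated Claim.
Under article 1: the loss did not arise from gradual deterioration? yes; or the loss was caused by a third party? no. So the claim is an Exempt Claim.
Under article 3: Regulated Claim (article 5)? yes; and Exempt Claim (article 1)? yes. So the claim is a Tier III Peril.
Under article 13: the loss was not reported within the notification period? no; or the policyholder has not complied with the security conditions? no. So the claim is not an Assessable Event.
Under article 10: the proximate cause is an insured peril? yes; and the loss was caused by a third party? no; and the damaged item is not specified on the schedule? no. So the claim is not a Tier I Occurrence.
Under article 12: not an Assessable Event (article 13)? yes; and Tier I Occurrence (article 10)? no. So the claim is not a Reportable Peril.
Under article 6: the loss occurred during the period of cover? no; and the loss was caused by a third party? no. So the claim is not a Tier IV Peril.
Under article 11: the insured property was occupied at the time of loss? yes; or the policyholder held no insurable interest at the date of loss? no; or the policyholder has not complied with the security conditions? no. So the claim is a Tier V Claim.
Under article 7: not a Tier IV Peril (article 6)? yes; and not a Tier V Claim (article 11)? no. So the claim is not a Tier I Event.
Under article 9: Tier III Peril (article 3)? yes; and not a Reportable Peril (article 12)? yes; and Tier I Event (article 7)? no. So the claim is not a Protected Incident.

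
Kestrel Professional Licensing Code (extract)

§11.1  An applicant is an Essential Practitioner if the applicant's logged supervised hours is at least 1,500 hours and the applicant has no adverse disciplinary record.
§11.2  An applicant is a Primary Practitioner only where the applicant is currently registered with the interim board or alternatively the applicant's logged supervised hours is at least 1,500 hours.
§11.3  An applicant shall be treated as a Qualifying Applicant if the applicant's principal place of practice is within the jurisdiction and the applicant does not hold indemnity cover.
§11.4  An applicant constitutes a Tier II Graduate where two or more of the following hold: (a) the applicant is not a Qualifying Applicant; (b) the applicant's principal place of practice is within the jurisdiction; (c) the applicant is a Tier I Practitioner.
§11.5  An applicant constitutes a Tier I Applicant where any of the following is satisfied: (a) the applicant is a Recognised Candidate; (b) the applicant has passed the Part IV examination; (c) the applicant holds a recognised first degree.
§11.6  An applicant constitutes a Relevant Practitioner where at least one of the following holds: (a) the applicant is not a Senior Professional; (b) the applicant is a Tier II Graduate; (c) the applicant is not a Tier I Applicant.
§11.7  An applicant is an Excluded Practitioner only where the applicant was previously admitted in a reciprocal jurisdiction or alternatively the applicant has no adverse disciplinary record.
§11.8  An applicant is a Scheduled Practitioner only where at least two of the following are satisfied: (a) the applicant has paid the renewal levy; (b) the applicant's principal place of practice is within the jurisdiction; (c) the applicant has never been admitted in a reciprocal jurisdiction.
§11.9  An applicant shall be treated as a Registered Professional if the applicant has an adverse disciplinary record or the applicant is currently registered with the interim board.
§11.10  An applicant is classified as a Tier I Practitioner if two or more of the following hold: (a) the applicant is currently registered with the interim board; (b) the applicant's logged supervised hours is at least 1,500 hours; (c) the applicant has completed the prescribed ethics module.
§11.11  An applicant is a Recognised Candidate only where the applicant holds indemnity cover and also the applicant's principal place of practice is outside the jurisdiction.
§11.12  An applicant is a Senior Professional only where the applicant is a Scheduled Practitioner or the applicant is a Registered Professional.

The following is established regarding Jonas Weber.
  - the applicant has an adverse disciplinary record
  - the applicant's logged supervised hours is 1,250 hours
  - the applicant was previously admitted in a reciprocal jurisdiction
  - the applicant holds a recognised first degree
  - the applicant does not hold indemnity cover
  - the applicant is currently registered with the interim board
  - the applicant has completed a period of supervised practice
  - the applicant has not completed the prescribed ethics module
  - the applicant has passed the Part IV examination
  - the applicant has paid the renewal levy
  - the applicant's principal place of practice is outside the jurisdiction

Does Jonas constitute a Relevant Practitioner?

§11.8 — Scheduled Practitioner: the applicant has paid the renewal levy? yes; the applicant's principal place of practice is within the jurisdiction? no; the applicant has never been admitted in a reciprocal jurisdiction? no — 1 of 3 hold (need ≥2) → not satisfied.
§11.9 — Registered Professional: [the applicant has an adverse disciplinary record? yes] OR [the applicant is currently registered with the interim board? yes] → satisfied.
§11.12 — Senior Professional: [Scheduled Practitioner (§11.8)? no] OR [Registered Professional (§11.9)? yes] → satisfied.
§11.3 — Qualifying Applicant: [the applicant's principal place of practice is within the jurisdiction? no] AND [the applicant does not hold indemnity cover? yes] → not satisfied.
§11.10 — Tier I Practitioner: the applicant is currently registered with the interim board? yes; applicant's logged supervised hours: 1,250 hours ≥ 1,500 hours? no; the applicant has completed the prescribed ethics module? no — 1 of 3 hold (need ≥2) → not satisfied.
§11.4 — Tier II Graduate: not a Qualifying Applicant (§11.3)? yes; the applicant's principal place of practice is within the jurisdiction? no; Tier I Practitioner (§11.10)? no — 1 of 3 hold (need ≥2) → not satisfied.
§11.11 — Recognised Candidate: [the applicant holds indemnity cover? no] AND [the applicant's principal place of practice is outside the jurisdiction? yes] → not satisfied.
§11.5 — Tier I Applicant: [Recognised Candidate (§11.11)? no] OR [the applicant has passed the Part IV examination? yes] OR [the applicant holds a recognised first degree? yes] → satisfied.
§11.6 — Relevant Practitioner: [not a Senior Professional (§11.12)? no] OR [Tier II Graduate (§11.4)? no] OR [not a Tier I Applicant (§11.5)? no] → not satisfied.

No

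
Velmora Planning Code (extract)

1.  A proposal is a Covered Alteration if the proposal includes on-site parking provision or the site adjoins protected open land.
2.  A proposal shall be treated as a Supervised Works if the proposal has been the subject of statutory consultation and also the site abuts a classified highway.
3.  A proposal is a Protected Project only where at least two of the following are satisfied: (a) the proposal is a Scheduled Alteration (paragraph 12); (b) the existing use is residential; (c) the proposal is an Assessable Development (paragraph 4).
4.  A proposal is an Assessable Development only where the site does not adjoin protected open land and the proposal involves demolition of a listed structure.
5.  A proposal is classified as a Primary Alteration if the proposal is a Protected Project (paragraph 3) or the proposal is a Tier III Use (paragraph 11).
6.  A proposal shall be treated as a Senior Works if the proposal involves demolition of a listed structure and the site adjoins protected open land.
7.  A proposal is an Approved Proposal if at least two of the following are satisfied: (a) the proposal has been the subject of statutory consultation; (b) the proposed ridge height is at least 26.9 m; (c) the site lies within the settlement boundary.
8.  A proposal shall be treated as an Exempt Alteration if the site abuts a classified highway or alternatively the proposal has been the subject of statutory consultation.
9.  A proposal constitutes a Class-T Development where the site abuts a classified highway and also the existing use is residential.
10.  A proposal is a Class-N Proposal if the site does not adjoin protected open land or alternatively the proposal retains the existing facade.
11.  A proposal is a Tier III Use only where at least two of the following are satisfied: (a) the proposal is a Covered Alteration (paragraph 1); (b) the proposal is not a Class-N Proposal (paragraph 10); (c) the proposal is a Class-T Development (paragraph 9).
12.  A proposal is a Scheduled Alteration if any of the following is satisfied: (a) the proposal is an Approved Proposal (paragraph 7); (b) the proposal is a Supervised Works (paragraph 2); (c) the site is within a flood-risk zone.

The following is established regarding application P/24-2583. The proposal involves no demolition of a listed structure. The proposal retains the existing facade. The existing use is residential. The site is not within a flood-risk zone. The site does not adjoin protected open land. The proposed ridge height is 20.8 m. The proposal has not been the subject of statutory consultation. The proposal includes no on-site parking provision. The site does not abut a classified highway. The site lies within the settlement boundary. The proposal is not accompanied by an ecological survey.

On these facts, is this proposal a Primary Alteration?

Under paragraph 7: the proposal has been the subject of statutory consultation? no; proposed ridge height: 20.8 m ≥ 26.9 m? no; the site lies within the settlement boundary? yes — 1 of 3 hold (need ≥2) → not satisfied.
Under paragraph 2: the proposal has been the subject of statutory consultation? no; and the site abuts a classified highway? no. So the proposal is not a Supervised Works.
Under paragraph 12: Approved Proposal (paragraph 7)? no; or Supervised Works (paragraph 2)? no; or the site is within a flood-risk zone? no. So the proposal is not a Scheduled Alteration.
Under paragraph 4: the site does not adjoin protected open land? yes; and the proposal involves demolition of a listed structure? no. So the proposal is not an Assessable Development.
Under paragraph 3: Scheduled Alteration (paragraph 12)? no; the existing use is residential? yes; Assessable Development (paragraph 4)? no — 1 of 3 hold (need ≥2) → not satisfied.
Under paragraph 1: the proposal includes on-site parking provision? no; or the site adjoins protected open land? no. So the proposal is not a Covered Alteration.
Under paragraph 10: the site does not adjoin protected open land? yes; or the proposal retains the existing facade? yes. So the proposal is a Class-N Proposal.
Under paragraph 9: the site abuts a classified highway? no; and the existing use is residential? yes. So the proposal is not a Class-T Development.
Under paragraph 11: Covered Alteration (paragraph 1)? no; not a Class-N Proposal (paragraph 10)? no; Class-T Development (paragraph 9)? no — 0 of 3 hold (need ≥2) → not satisfied.
Under paragraph 5: Protected Project (paragraph 3)? no; or Tier III Use (paragraph 11)? no. So the proposal is not a Primary Alteration.

No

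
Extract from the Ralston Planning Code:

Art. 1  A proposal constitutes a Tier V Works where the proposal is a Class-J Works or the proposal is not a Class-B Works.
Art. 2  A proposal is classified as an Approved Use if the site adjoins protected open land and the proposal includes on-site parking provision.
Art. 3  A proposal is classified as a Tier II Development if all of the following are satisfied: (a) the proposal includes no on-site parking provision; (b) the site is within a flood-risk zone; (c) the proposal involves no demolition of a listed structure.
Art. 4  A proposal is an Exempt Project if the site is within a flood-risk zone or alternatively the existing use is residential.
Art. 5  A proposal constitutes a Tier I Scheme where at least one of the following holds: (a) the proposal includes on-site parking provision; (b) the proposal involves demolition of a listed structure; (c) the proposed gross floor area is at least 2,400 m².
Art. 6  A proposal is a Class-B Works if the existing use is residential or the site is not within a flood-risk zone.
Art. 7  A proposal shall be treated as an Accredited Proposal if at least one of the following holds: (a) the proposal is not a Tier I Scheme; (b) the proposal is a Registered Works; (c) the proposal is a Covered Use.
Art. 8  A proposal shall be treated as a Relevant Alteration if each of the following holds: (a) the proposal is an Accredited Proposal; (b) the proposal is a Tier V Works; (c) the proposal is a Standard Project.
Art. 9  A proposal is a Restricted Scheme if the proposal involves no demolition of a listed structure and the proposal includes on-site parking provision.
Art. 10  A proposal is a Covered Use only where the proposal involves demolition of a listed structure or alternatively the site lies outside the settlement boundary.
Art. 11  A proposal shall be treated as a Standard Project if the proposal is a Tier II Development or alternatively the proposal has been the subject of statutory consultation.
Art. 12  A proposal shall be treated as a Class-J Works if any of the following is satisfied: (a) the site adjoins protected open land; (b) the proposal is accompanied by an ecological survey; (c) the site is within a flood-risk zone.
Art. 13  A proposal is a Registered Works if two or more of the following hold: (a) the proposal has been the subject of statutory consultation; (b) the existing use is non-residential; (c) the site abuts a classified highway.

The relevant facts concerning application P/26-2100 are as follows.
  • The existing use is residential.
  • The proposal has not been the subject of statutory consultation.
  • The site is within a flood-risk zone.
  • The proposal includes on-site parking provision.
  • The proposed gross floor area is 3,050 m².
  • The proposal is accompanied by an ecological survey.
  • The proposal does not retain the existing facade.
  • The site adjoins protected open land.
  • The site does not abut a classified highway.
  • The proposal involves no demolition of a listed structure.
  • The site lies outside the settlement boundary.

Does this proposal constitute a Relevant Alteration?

Under article 5: the proposal includes on-site parking provision? yes; or the proposal involves demolition of a listed structure? no; or proposed gross floor area: 3,050 m² ≥ 2,400 m²? yes. So the proposal is a Tier I Scheme.
Under article 13: the proposal has been the subject of statutory consultation? no; the existing use is non-residential? no; the site abuts a classified highway? no — 0 of 3 hold (need ≥2) → not satisfied.
Under article 10: the proposal involves demolition of a listed structure? no; or the site lies outside the settlement boundary? yes. So the proposal is a Covered Use.
Under article 7: not a Tier I Scheme (article 5)? no; or Registered Works (article 13)? no; or Covered Use (article 10)? yes. So the proposal is an Accredited Proposal.
Under article 12: the site adjoins protected open land? yes; or the proposal is accompanied by an ecological survey? yes; or the site is within a flood-risk zone? yes. So the proposal is a Class-J Works.
Under article 6: the existing use is residential? yes; or the site is not within a flood-risk zone? no. So the proposal is a Class-B Works.
Under article 1: Class-J Works (article 12)? yes; or not a Class-B Works (article 6)? no. So the proposal is a Tier V Works.
Under article 3: the proposal includes no on-site parking provision? no; and the site is within a flood-risk zone? yes; and the proposal involves no demolition of a listed structure? yes. So the proposal is not a Tier II Development.
Under article 11: Tier II Development (article 3)? no; or the proposal has been the subject of statutory consultation? no. So the proposal is not a Standard Project.
Under article 8: Accredited Proposal (article 7)? yes; and Tier V Works (article 1)? yes; and Standard Project (article 11)? no. So the proposal is not a Relevant Alteration.

No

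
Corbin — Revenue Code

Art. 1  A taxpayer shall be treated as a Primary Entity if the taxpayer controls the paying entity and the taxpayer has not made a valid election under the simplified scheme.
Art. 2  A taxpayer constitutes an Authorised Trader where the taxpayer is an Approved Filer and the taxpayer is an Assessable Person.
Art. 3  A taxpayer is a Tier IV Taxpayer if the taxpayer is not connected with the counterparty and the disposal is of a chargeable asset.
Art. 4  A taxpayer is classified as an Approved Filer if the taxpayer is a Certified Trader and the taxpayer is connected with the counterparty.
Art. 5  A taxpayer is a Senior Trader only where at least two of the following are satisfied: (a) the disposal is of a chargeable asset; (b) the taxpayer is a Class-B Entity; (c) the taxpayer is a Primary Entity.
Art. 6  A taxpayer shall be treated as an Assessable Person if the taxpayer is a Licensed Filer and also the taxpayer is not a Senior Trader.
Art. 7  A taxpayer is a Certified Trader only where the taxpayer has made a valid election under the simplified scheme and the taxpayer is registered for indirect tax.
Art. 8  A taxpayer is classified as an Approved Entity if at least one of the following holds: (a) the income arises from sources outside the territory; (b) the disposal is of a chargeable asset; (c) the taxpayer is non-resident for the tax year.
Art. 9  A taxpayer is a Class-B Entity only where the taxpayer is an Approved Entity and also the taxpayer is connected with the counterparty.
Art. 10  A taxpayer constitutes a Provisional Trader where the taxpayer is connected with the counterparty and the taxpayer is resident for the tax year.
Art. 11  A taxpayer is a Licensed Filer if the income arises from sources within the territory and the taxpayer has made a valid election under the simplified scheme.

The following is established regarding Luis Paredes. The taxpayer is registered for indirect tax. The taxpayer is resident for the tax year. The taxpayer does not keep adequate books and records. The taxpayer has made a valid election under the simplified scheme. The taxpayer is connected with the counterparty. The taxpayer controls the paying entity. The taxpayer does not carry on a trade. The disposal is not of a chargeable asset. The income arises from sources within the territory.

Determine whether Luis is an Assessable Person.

article 11 — Licensed Filer: [the income arises from sources within the territory? yes] AND [the taxpayer has made a valid election under the simplified scheme? yes] → satisfied.
article 8 — Approved Entity: [the income arises from sources outside the territory? no] OR [the disposal is of a chargeable asset? no] OR [the taxpayer is non-resident for the tax year? no] → not satisfied.
article 9 — Class-B Entity: [Approved Entity (article 8)? no] AND [the taxpayer is connected with the counterparty? yes] → not satisfied.
article 1 — Primary Entity: [the taxpayer controls the paying entity? yes] AND [the taxpayer has not made a valid election under the simplified scheme? no] → not satisfied.
article 5 — Senior Trader: the disposal is of a chargeable asset? no; Class-B Entity (article 9)? no; Primary Entity (article 1)? no — 0 of 3 hold (need ≥2) → not satisfied.
article 6 — Assessable Person: [Licensed Filer (article 11)? yes] AND [not a Senior Trader (article 5)? yes] → satisfied.

Yes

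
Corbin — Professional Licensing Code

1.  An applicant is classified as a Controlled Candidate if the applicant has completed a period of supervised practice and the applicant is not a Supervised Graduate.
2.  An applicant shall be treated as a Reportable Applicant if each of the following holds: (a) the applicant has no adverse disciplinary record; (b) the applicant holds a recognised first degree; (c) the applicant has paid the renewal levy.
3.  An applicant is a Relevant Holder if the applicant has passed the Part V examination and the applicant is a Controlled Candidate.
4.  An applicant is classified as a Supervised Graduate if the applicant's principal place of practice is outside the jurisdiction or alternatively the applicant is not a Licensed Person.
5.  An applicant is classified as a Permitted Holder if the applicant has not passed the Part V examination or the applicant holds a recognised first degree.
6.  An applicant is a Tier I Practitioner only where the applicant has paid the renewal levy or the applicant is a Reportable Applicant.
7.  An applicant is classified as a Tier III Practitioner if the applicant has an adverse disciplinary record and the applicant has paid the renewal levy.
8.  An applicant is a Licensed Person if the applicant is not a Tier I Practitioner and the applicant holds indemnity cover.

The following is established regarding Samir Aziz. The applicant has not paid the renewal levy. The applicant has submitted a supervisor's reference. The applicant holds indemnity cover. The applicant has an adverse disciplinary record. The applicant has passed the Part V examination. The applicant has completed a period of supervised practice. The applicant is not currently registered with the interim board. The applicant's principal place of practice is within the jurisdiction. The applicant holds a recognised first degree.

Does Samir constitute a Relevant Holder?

paragraph 2 — Reportable Applicant: [the applicant has no adverse disciplinary record? no] AND [the applicant holds a recognised first degree? yes] AND [the applicant has paid the renewal levy? no] → not satisfied.
paragraph 6 — Tier I Practitioner: [the applicant has paid the renewal levy? no] OR [Reportable Applicant (paragraph 2)? no] → not satisfied.
paragraph 8 — Licensed Person: [not a Tier I Practitioner (paragraph 6)? yes] AND [the applicant holds indemnity cover? yes] → satisfied.
paragraph 4 — Supervised Graduate: [the applicant's principal place of practice is outside the jurisdiction? no] OR [not a Licensed Person (paragraph 8)? no] → not satisfied.
paragraph 1 — Controlled Candidate: [the applicant has completed a period of supervised practice? yes] AND [not a Supervised Graduate (paragraph 4)? yes] → satisfied.
paragraph 3 — Relevant Holder: [the applicant has passed the Part V examination? yes] AND [Controlled Candidate (paragraph 1)? yes] → satisfied.

Yes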